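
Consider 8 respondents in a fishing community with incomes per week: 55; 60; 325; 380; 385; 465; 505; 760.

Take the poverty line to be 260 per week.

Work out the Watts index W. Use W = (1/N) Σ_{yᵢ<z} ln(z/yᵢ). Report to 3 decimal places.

0.377

Below the line: 55, 60 (q = 2 of N = 8).
Log shortfalls: ln(260/55) = 1.5533; ln(260/60) = 1.4663.
W = 3.019686 / 8 = 0.377.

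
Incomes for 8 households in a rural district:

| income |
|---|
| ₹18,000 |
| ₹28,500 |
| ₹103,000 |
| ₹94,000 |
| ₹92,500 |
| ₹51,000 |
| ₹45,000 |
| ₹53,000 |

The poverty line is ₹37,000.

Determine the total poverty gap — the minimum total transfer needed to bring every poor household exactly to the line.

Incomes under z: ₹18,000, ₹28,500 (q = 2 of N = 8).
Individual gaps: 37000−18000 = 19000; 37000−28500 = 8500.
Aggregate gap = ₹27,500.

₹27,500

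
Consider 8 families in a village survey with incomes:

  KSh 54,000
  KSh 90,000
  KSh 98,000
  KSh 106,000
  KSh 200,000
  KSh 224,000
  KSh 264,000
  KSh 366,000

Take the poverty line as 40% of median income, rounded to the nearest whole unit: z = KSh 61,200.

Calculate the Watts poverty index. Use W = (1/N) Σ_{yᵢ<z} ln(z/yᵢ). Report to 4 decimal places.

0.0156

Incomes under z: KSh 54,000 (q = 1 of N = 8).
Log gaps: ln(61200/54000) = 0.1252.
W = 0.125163 / 8 = 0.0156.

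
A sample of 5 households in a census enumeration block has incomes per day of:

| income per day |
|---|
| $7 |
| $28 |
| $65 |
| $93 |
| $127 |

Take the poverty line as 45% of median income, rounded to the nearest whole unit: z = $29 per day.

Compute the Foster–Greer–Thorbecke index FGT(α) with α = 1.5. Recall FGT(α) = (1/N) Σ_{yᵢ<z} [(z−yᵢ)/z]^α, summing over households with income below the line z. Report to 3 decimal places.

0.133

Below z: $7, $28 (q = 2 of N = 5).
Shortfall ratios: (29−7)/29 = 0.7586; (29−28)/29 = 0.0345.
Raised to α = 1.5: 0.66075; 0.00640.
Sum = 0.667153; FGT(1.5) = 0.667153 / 5 = 0.133.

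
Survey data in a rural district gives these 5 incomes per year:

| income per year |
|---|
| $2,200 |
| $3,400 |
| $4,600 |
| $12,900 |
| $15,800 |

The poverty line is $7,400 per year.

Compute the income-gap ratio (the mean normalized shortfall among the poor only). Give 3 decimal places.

Below the line: $2,200, $3,400, $4,600 (q = 3 of N = 5).
Relative gaps: 0.7027, 0.5405, 0.3784; sum = 1.621622.
I averages over the q = 3 poor units only: 1.621622 / 3 = 0.541.

0.541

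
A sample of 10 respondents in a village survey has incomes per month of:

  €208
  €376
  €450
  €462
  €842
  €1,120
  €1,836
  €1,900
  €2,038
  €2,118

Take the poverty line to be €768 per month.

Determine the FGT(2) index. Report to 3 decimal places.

0.112

Below z: €208, €376, €450, €462 (q = 4 of N = 10).
Normalized shortfalls: (768−208)/768 = 0.7292; (768−376)/768 = 0.5104; (768−450)/768 = 0.4141; (768−462)/768 = 0.3984.
Squared: 0.5317; 0.2605; 0.1714; 0.1588.
Sum = 1.122409; P₂ = 1.122409 / 10 = 0.112.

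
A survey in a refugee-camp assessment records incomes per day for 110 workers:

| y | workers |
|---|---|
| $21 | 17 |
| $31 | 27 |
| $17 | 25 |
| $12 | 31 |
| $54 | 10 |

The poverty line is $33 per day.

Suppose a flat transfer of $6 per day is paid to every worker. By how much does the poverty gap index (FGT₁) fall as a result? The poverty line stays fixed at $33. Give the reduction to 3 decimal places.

Before: below the line — 31×$12, 25×$17, 17×$21, 27×$31; poverty gap index (FGT₁) = 0.36061.
After the $6 transfer: below the line — 31×$18, 25×$23, 17×$27; poverty gap index (FGT₁) = 0.22507.
Reduction = 0.36061 − 0.22507 = 0.136.

0.136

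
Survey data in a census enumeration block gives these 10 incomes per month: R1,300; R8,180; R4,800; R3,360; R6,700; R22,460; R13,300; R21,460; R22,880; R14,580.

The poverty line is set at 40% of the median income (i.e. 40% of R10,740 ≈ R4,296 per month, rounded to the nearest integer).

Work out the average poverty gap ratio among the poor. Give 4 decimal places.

0.4576

Below the line: R1,300, R3,360 (q = 2 of N = 10).
Relative gaps: 0.6974, 0.2179; sum = 0.915270.
I averages over the q = 2 poor units only: 0.915270 / 2 = 0.4576.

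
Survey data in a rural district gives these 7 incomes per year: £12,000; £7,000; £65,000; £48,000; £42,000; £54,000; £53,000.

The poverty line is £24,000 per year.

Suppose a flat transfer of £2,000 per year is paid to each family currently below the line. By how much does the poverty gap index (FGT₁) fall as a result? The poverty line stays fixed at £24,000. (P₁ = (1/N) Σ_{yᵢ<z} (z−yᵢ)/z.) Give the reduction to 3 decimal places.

0.024

Before: below the line — £7,000, £12,000; poverty gap index (FGT₁) = 0.17262.
After the £2,000 transfer: below the line — £9,000, £14,000; poverty gap index (FGT₁) = 0.14881.
Reduction = 0.17262 − 0.14881 = 0.024.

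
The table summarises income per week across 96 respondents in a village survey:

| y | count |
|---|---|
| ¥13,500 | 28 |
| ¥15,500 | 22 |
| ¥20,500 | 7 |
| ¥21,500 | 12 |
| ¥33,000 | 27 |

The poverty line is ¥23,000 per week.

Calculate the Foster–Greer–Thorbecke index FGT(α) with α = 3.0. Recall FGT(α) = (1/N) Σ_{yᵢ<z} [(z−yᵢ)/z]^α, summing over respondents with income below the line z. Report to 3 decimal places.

0.029

Below the line: 28×¥13,500, 22×¥15,500, 7×¥20,500, 12×¥21,500 (q = 69 of N = 96).
Shortfall ratios: (23000−13500)/23000 = 0.4130 (×28); (23000−15500)/23000 = 0.3261 (×22); (23000−20500)/23000 = 0.1087 (×7); (23000−21500)/23000 = 0.0652 (×12).
Raised to α = 3.0: 0.07047 (×28); 0.03467 (×22); 0.00128 (×7); 0.00028 (×12).
Sum = 2.748223; FGT(3.0) = 2.748223 / 96 = 0.029.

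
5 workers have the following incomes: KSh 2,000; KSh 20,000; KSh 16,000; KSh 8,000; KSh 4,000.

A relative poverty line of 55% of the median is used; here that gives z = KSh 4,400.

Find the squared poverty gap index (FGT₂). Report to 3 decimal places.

Below z: KSh 2,000, KSh 4,000 (q = 2 of N = 5).
Gap ratios (z−y)/z: (4400−2000)/4400 = 0.5455; (4400−4000)/4400 = 0.0909.
Squared: 0.2975; 0.0083.
Sum = 0.305785; P₂ = 0.305785 / 5 = 0.061.

0.061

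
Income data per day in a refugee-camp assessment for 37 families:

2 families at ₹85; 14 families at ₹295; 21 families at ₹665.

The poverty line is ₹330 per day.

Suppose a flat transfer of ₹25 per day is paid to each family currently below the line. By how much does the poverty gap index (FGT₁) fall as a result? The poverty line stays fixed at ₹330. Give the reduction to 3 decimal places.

0.033

Before: below the line — 2×₹85, 14×₹295; poverty gap index (FGT₁) = 0.08026.
After the ₹25 transfer: below the line — 2×₹110, 14×₹320; poverty gap index (FGT₁) = 0.04750.
Reduction = 0.08026 − 0.04750 = 0.033.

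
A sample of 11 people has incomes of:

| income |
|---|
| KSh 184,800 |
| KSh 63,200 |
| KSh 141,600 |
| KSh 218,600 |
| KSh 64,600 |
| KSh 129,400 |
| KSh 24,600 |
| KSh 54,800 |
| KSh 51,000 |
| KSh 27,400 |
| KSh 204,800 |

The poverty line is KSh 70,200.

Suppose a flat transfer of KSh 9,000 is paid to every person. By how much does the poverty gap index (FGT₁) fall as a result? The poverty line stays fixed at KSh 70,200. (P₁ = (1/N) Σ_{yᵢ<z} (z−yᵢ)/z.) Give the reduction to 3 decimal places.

Before: below the line — KSh 24,600, KSh 27,400, KSh 51,000, KSh 54,800, KSh 63,200, KSh 64,600; poverty gap index (FGT₁) = 0.17560.
After the KSh 9,000 transfer: below the line — KSh 33,600, KSh 36,400, KSh 60,000, KSh 63,800; poverty gap index (FGT₁) = 0.11267.
Reduction = 0.17560 − 0.11267 = 0.063.

0.063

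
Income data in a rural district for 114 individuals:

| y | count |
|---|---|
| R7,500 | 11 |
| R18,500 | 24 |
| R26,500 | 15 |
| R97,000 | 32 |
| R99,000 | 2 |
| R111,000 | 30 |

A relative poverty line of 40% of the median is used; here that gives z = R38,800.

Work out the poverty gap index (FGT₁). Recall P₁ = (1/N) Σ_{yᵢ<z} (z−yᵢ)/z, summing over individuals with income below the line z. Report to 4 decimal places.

0.2297

Incomes under z: 11×R7,500, 24×R18,500, 15×R26,500 (q = 50 of N = 114).
Gap ratios (z−y)/z: (38800−7500)/38800 = 0.8067 (×11); (38800−18500)/38800 = 0.5232 (×24); (38800−26500)/38800 = 0.3170 (×15).
Σ = 26.185567. Dividing by the full population N = 114 gives P₁ = 0.2297.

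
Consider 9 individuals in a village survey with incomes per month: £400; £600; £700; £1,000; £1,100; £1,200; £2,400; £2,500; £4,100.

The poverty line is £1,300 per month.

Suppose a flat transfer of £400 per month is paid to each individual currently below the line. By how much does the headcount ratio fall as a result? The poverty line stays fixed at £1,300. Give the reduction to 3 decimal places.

Before: below the line — £400, £600, £700, £1,000, £1,100, £1,200; headcount ratio = 0.66667.
After the £400 transfer: below the line — £800, £1,000, £1,100; headcount ratio = 0.33333.
Reduction = 0.66667 − 0.33333 = 0.333.

0.333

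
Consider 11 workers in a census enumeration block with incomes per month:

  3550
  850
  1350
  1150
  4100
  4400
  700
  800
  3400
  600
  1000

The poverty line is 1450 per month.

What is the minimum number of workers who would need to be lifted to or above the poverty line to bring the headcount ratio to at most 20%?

5

Currently q = 7 of N = 11 are below the line (H = 0.636).
A headcount ratio of at most 20% allows at most ⌊0.20 × 11⌋ = 2 poor workers.
So at least 7 − 2 = 5 must be lifted.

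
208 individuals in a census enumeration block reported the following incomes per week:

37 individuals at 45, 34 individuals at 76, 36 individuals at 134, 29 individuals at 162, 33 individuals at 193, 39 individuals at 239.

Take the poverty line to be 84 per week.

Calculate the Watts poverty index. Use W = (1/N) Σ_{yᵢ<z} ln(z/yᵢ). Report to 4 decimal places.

Poor units: 37×45, 34×76 (q = 71 of N = 208).
Log shortfalls: ln(84/45) = 0.6242 (×37); ln(84/76) = 0.1001 (×34).
W = 26.496547 / 208 = 0.1274.

0.1274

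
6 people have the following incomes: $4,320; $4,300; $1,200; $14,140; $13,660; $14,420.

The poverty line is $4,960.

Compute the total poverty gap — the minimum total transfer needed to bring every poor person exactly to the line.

Incomes under z: $1,200, $4,300, $4,320 (q = 3 of N = 6).
Individual gaps: 4960−1200 = 3760; 4960−4300 = 660; 4960−4320 = 640.
Aggregate gap = $5,060.

$5,060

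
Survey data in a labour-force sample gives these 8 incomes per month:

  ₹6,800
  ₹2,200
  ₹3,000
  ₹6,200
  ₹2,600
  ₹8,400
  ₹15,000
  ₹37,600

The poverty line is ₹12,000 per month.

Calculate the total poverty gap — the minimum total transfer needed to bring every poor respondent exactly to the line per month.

Below the line: ₹2,200, ₹2,600, ₹3,000, ₹6,200, ₹6,800, ₹8,400 (q = 6 of N = 8).
Individual gaps: 12000−2200 = 9800; 12000−2600 = 9400; 12000−3000 = 9000; 12000−6200 = 5800; 12000−6800 = 5200; 12000−8400 = 3600.
Aggregate gap = ₹42,800.

₹42,800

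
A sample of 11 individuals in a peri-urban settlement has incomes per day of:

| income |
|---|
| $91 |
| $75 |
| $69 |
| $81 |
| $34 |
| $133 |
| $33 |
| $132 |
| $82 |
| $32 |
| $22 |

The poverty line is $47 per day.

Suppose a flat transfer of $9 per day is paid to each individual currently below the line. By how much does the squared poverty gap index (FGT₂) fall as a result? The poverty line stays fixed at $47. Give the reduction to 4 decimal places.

0.0363

Before: below the line — $22, $32, $33, $34; squared poverty gap index (FGT₂) = 0.050002.
After the $9 transfer: below the line — $31, $41, $42, $43; squared poverty gap index (FGT₂) = 0.013704.
Reduction = 0.050002 − 0.013704 = 0.0363.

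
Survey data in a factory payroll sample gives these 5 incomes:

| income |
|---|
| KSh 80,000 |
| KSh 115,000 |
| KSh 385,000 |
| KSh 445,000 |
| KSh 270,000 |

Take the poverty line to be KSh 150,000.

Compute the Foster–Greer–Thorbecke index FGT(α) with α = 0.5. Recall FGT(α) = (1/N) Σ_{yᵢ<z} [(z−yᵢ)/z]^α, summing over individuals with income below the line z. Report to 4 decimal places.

0.2332

Poor units: KSh 80,000, KSh 115,000 (q = 2 of N = 5).
Gap ratios (z−y)/z: (150000−80000)/150000 = 0.4667; (150000−115000)/150000 = 0.2333.
Raised to α = 0.5: 0.68313; 0.48305.
Sum = 1.166176; FGT(0.5) = 1.166176 / 5 = 0.2332.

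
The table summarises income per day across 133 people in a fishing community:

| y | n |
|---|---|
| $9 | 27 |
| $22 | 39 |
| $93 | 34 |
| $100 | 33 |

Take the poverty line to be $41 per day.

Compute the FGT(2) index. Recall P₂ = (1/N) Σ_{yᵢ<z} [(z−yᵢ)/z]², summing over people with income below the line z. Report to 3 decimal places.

0.187

Below z: 27×$9, 39×$22 (q = 66 of N = 133).
Gap ratios (z−y)/z: (41−9)/41 = 0.7805 (×27); (41−22)/41 = 0.4634 (×39).
Squared: 0.6092 (×27); 0.2148 (×39).
Sum = 24.822725; P₂ = 24.822725 / 133 = 0.187.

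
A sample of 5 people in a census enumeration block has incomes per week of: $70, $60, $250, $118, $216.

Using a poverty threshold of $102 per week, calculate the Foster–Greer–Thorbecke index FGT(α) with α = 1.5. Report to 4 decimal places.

0.0880

Incomes under z: $60, $70 (q = 2 of N = 5).
Gap ratios (z−y)/z: (102−60)/102 = 0.4118; (102−70)/102 = 0.3137.
Raised to α = 1.5: 0.26422; 0.17572.
Sum = 0.439946; FGT(1.5) = 0.439946 / 5 = 0.0880.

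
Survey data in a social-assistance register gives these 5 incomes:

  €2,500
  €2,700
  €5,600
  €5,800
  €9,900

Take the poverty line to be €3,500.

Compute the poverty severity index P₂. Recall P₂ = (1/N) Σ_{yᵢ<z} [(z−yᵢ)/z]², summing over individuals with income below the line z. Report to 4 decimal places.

0.0268

Incomes under z: €2,500, €2,700 (q = 2 of N = 5).
Normalized shortfalls: (3500−2500)/3500 = 0.2857; (3500−2700)/3500 = 0.2286.
Squared: 0.0816; 0.0522.
Sum = 0.133878; P₂ = 0.133878 / 5 = 0.0268.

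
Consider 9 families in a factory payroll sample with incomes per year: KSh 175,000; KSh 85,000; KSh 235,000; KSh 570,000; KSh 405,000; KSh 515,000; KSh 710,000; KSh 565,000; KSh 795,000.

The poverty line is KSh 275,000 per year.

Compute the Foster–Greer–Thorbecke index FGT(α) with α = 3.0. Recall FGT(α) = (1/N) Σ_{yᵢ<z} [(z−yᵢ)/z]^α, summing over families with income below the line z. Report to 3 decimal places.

0.042

Incomes under z: KSh 85,000, KSh 175,000, KSh 235,000 (q = 3 of N = 9).
Shortfall ratios: (275000−85000)/275000 = 0.6909; (275000−175000)/275000 = 0.3636; (275000−235000)/275000 = 0.1455.
Raised to α = 3.0: 0.32981; 0.04808; 0.00308.
Sum = 0.380971; FGT(3.0) = 0.380971 / 9 = 0.042.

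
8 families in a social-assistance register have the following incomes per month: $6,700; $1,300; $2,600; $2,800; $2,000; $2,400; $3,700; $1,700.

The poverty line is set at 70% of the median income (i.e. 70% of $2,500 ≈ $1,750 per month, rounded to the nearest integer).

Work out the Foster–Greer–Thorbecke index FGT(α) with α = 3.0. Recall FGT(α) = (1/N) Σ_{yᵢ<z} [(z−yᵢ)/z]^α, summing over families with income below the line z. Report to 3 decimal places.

Below z: $1,300, $1,700 (q = 2 of N = 8).
Normalized shortfalls: (1750−1300)/1750 = 0.2571; (1750−1700)/1750 = 0.0286.
Raised to α = 3.0: 0.01700; 0.00002.
Sum = 0.017026; FGT(3.0) = 0.017026 / 8 = 0.002.

0.002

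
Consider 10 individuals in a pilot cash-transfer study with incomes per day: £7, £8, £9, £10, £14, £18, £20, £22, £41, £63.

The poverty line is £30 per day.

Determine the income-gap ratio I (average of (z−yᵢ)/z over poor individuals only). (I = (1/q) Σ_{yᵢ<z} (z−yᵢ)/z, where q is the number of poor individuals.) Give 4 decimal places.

0.5500

Below z: £7, £8, £9, £10, £14, £18, £20, £22 (q = 8 of N = 10).
Shortfall ratios (z−y)/z: 0.7667, 0.7333, 0.7000, 0.6667, 0.5333, 0.4000, 0.3333, 0.2667; sum = 4.400000.
I averages over the q = 8 poor units only: 4.400000 / 8 = 0.5500.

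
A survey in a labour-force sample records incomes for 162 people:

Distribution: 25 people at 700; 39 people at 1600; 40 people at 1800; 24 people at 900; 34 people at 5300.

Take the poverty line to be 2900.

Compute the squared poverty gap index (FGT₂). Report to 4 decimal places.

0.2432

Poor units: 25×700, 24×900, 39×1600, 40×1800 (q = 128 of N = 162).
Normalized shortfalls: (2900−700)/2900 = 0.7586 (×25); (2900−900)/2900 = 0.6897 (×24); (2900−1600)/2900 = 0.4483 (×39); (2900−1800)/2900 = 0.3793 (×40).
Squared: 0.5755 (×25); 0.4756 (×24); 0.2010 (×39); 0.1439 (×40).
Sum = 39.394768; P₂ = 39.394768 / 162 = 0.2432.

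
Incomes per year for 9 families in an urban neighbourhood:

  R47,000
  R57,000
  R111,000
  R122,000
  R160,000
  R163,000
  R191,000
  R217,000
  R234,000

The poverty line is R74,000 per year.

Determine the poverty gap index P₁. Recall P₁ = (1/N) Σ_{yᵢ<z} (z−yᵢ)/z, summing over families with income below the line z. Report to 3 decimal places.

0.066

Incomes under z: R47,000, R57,000 (q = 2 of N = 9).
Gap ratios (z−y)/z: (74000−47000)/74000 = 0.3649; (74000−57000)/74000 = 0.2297.
Sum of shortfalls = 0.594595; P₁ averages over all N: 0.594595 / 9 = 0.066.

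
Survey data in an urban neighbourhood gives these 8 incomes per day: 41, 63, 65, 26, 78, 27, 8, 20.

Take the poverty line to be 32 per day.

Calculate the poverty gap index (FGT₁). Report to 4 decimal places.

Below z: 8, 20, 26, 27 (q = 4 of N = 8).
Relative gaps: (32−8)/32 = 0.7500; (32−20)/32 = 0.3750; (32−26)/32 = 0.1875; (32−27)/32 = 0.1562.
Sum of shortfalls = 1.468750; P₁ averages over all N: 1.468750 / 8 = 0.1836.

0.1836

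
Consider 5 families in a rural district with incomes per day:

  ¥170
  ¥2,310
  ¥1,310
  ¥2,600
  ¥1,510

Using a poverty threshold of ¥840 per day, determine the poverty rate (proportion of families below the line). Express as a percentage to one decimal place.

1 of the 5 families have income below ¥840.
H = 1/5 = 20.0%.

20.0%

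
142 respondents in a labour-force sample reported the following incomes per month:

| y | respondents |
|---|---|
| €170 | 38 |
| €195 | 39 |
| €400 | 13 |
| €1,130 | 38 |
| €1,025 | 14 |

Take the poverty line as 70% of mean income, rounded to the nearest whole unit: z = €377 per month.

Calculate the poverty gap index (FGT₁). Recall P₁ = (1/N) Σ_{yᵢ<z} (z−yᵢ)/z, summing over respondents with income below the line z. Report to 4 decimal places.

Incomes under z: 38×€170, 39×€195 (q = 77 of N = 142).
Gap ratios (z−y)/z: (377−170)/377 = 0.5491 (×38); (377−195)/377 = 0.4828 (×39).
Sum of shortfalls = 39.692308; P₁ averages over all N: 39.692308 / 142 = 0.2795.

0.2795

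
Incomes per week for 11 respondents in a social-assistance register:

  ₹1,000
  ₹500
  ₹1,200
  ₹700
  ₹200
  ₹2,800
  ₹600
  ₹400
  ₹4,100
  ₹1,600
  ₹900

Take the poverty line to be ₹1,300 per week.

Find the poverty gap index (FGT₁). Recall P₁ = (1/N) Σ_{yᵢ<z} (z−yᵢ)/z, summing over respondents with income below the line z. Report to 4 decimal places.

0.3427

Incomes under z: ₹200, ₹400, ₹500, ₹600, ₹700, ₹900, ₹1,000, ₹1,200 (q = 8 of N = 11).
Shortfall ratios: (1300−200)/1300 = 0.8462; (1300−400)/1300 = 0.6923; (1300−500)/1300 = 0.6154; (1300−600)/1300 = 0.5385; (1300−700)/1300 = 0.4615; (1300−900)/1300 = 0.3077; (1300−1000)/1300 = 0.2308; (1300−1200)/1300 = 0.0769.
Σ = 3.769231. Dividing by the full population N = 11 gives P₁ = 0.3427.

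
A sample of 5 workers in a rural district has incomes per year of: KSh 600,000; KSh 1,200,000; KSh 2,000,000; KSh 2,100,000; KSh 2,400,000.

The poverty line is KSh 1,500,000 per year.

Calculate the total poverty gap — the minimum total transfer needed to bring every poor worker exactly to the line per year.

KSh 1,200,000

Below z: KSh 600,000, KSh 1,200,000 (q = 2 of N = 5).
Individual gaps: 1500000−600000 = 900000; 1500000−1200000 = 300000.
Aggregate gap = KSh 1,200,000.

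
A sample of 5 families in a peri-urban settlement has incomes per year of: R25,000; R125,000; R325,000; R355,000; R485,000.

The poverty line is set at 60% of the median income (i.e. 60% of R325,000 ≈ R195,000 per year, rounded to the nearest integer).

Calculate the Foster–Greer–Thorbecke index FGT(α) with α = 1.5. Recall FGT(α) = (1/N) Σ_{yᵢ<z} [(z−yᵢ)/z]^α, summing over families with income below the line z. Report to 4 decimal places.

Poor units: R25,000, R125,000 (q = 2 of N = 5).
Normalized shortfalls: (195000−25000)/195000 = 0.8718; (195000−125000)/195000 = 0.3590.
Raised to α = 1.5: 0.81399; 0.21508.
Sum = 1.029072; FGT(1.5) = 1.029072 / 5 = 0.2058.

0.2058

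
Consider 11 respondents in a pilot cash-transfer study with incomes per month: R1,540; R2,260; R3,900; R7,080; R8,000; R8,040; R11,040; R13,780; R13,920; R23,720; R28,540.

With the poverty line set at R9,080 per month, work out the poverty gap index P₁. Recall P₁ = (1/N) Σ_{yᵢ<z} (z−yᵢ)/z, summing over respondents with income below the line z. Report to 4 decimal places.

Below the line: R1,540, R2,260, R3,900, R7,080, R8,000, R8,040 (q = 6 of N = 11).
Shortfall ratios: (9080−1540)/9080 = 0.8304; (9080−2260)/9080 = 0.7511; (9080−3900)/9080 = 0.5705; (9080−7080)/9080 = 0.2203; (9080−8000)/9080 = 0.1189; (9080−8040)/9080 = 0.1145.
Σ = 2.605727. Dividing by the full population N = 11 gives P₁ = 0.2369.

0.2369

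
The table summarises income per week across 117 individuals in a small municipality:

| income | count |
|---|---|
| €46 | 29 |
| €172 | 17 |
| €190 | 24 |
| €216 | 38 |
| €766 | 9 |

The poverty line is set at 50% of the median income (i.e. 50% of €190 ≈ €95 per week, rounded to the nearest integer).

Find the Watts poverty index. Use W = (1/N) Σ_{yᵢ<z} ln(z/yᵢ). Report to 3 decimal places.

0.180

Incomes under z: 29×€46 (q = 29 of N = 117).
ln(z/y) terms: ln(95/46) = 0.7252 (×29).
W = 21.031829 / 117 = 0.180.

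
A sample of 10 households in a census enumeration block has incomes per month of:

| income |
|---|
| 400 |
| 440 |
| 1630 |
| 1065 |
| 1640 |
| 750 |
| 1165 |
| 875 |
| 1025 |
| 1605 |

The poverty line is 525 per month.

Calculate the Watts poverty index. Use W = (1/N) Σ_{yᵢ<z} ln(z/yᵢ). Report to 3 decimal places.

0.045

Incomes under z: 400, 440 (q = 2 of N = 10).
Log gaps: ln(525/400) = 0.2719; ln(525/440) = 0.1766.
W = 0.448557 / 10 = 0.045.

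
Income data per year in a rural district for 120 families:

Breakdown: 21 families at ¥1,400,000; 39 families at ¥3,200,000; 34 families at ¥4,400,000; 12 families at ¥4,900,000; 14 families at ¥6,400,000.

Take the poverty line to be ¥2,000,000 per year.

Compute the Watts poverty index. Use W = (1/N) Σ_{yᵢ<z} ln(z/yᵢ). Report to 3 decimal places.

Below the line: 21×¥1,400,000 (q = 21 of N = 120).
Log gaps: ln(2000000/1400000) = 0.3567 (×21).
W = 7.490174 / 120 = 0.062.

0.062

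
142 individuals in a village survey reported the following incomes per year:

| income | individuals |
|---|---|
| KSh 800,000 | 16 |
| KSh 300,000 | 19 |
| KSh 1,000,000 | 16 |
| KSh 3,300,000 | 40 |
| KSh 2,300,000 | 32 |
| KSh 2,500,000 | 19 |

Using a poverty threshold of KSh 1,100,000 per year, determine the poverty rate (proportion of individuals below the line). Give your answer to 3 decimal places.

0.359

51 of the 142 individuals have income below KSh 1,100,000.
H = 51/142 = 0.359.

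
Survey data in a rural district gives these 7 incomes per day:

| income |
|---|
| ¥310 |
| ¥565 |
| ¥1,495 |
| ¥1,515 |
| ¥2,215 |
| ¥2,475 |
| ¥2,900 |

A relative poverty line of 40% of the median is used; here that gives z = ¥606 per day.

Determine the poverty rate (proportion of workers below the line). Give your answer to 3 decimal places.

2 of the 7 workers have income below ¥606.
H = 2/7 = 0.286.

0.286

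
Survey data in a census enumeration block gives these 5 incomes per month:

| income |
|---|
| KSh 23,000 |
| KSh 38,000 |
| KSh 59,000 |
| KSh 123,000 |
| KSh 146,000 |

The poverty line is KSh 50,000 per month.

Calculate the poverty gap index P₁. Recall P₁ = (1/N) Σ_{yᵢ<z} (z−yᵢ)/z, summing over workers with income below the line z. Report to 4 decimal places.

0.1560

Incomes under z: KSh 23,000, KSh 38,000 (q = 2 of N = 5).
Gap ratios (z−y)/z: (50000−23000)/50000 = 0.5400; (50000−38000)/50000 = 0.2400.
Sum of shortfalls = 0.780000; P₁ averages over all N: 0.780000 / 5 = 0.1560.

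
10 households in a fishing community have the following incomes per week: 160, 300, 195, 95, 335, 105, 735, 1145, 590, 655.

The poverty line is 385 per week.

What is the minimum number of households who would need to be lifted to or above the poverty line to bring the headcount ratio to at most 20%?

4

6 of the 10 households are poor, so H = 6/10 = 0.600.
A headcount ratio of at most 20% allows at most ⌊0.20 × 10⌋ = 2 poor households.
So at least 6 − 2 = 4 must be lifted.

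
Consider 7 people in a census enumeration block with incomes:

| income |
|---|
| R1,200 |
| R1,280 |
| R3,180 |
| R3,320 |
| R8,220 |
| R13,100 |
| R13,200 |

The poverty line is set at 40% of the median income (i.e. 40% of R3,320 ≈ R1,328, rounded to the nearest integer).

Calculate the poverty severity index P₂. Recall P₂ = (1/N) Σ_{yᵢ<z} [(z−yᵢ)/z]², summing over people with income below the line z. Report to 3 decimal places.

0.002

Poor units: R1,200, R1,280 (q = 2 of N = 7).
Normalized shortfalls: (1328−1200)/1328 = 0.0964; (1328−1280)/1328 = 0.0361.
Squared: 0.0093; 0.0013.
Sum = 0.010597; P₂ = 0.010597 / 7 = 0.002.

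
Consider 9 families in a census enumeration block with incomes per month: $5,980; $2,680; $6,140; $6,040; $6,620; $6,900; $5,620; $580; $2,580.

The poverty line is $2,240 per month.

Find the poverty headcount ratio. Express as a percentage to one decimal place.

11.1%

1 of the 9 families have income below $2,240.
H = 1/9 = 11.1%.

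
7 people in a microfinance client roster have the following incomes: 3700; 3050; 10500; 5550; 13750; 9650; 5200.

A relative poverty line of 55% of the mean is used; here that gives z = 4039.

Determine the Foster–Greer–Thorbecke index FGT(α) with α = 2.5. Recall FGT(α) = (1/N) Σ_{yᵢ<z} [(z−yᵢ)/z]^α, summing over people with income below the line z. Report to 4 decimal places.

0.0045

Poor units: 3050, 3700 (q = 2 of N = 7).
Shortfall ratios: (4039−3050)/4039 = 0.2449; (4039−3700)/4039 = 0.0839.
Raised to α = 2.5: 0.02967; 0.00204.
Sum = 0.031710; FGT(2.5) = 0.031710 / 7 = 0.0045.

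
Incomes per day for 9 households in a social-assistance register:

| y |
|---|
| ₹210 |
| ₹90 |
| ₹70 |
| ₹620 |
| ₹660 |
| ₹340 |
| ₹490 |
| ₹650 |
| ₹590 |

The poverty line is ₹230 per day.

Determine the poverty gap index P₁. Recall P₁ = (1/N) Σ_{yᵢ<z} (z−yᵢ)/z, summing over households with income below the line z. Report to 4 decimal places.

Below the line: ₹70, ₹90, ₹210 (q = 3 of N = 9).
Relative gaps: (230−70)/230 = 0.6957; (230−90)/230 = 0.6087; (230−210)/230 = 0.0870.
Σ = 1.391304. Dividing by the full population N = 9 gives P₁ = 0.1546.

0.1546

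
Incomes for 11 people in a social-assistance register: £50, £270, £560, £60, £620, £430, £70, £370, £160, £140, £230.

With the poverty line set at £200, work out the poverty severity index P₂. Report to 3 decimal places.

0.146

Below z: £50, £60, £70, £140, £160 (q = 5 of N = 11).
Normalized shortfalls: (200−50)/200 = 0.7500; (200−60)/200 = 0.7000; (200−70)/200 = 0.6500; (200−140)/200 = 0.3000; (200−160)/200 = 0.2000.
Squared: 0.5625; 0.4900; 0.4225; 0.0900; 0.0400.
Sum = 1.605000; P₂ = 1.605000 / 11 = 0.146.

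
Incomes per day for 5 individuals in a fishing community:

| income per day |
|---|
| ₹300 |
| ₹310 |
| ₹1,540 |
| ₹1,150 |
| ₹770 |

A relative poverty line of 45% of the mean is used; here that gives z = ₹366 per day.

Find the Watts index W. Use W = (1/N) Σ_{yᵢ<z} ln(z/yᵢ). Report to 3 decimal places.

0.073

Below the line: ₹300, ₹310 (q = 2 of N = 5).
Log shortfalls: ln(366/300) = 0.1989; ln(366/310) = 0.1661.
W = 0.364912 / 5 = 0.073.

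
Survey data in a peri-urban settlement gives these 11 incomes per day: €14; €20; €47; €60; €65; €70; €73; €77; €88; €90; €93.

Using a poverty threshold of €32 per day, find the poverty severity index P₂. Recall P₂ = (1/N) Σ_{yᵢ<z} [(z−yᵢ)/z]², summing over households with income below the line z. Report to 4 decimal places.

Below the line: €14, €20 (q = 2 of N = 11).
Shortfall ratios: (32−14)/32 = 0.5625; (32−20)/32 = 0.3750.
Squared: 0.3164; 0.1406.
Sum = 0.457031; P₂ = 0.457031 / 11 = 0.0415.

0.0415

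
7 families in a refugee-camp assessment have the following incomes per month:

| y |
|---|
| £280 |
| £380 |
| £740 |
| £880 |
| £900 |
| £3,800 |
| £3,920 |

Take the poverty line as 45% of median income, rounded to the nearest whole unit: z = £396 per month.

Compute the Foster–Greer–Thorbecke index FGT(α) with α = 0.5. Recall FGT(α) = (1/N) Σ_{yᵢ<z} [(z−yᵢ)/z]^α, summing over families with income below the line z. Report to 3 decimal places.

Poor units: £280, £380 (q = 2 of N = 7).
Shortfall ratios: (396−280)/396 = 0.2929; (396−380)/396 = 0.0404.
Raised to α = 0.5: 0.54123; 0.20101.
Sum = 0.742237; FGT(0.5) = 0.742237 / 7 = 0.106.

0.106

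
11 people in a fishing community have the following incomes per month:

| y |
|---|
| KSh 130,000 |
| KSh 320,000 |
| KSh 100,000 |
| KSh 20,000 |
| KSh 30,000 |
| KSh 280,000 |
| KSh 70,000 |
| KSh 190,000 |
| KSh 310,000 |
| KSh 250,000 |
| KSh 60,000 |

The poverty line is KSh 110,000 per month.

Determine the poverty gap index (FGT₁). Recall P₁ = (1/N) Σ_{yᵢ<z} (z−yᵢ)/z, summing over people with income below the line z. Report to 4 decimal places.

0.2231

Poor units: KSh 20,000, KSh 30,000, KSh 60,000, KSh 70,000, KSh 100,000 (q = 5 of N = 11).
Relative gaps: (110000−20000)/110000 = 0.8182; (110000−30000)/110000 = 0.7273; (110000−60000)/110000 = 0.4545; (110000−70000)/110000 = 0.3636; (110000−100000)/110000 = 0.0909.
Sum of shortfalls = 2.454545; P₁ averages over all N: 2.454545 / 11 = 0.2231.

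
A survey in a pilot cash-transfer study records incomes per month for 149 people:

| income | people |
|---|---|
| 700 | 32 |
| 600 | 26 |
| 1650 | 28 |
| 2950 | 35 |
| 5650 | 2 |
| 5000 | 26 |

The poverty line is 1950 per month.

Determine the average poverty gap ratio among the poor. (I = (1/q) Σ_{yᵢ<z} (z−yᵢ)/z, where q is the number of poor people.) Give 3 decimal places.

0.498

Incomes under z: 26×600, 32×700, 28×1650 (q = 86 of N = 149).
Shortfall ratios (z−y)/z: 0.6923 (×26), 0.6410 (×32), 0.1538 (×28); sum = 42.820513.
The income-gap ratio divides by q (the poor only): 42.820513 / 86 = 0.498.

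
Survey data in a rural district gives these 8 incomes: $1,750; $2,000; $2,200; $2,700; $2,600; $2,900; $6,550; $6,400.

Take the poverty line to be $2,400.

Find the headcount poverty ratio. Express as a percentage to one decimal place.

3 of the 8 individuals have income below $2,400.
H = 3/8 = 37.5%.

37.5%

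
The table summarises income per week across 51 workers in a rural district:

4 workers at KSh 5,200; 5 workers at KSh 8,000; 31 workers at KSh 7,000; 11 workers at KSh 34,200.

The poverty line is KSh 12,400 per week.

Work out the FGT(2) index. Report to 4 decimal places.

0.1541

Poor units: 4×KSh 5,200, 31×KSh 7,000, 5×KSh 8,000 (q = 40 of N = 51).
Relative gaps: (12400−5200)/12400 = 0.5806 (×4); (12400−7000)/12400 = 0.4355 (×31); (12400−8000)/12400 = 0.3548 (×5).
Squared: 0.3371 (×4); 0.1896 (×31); 0.1259 (×5).
Sum = 7.857180; P₂ = 7.857180 / 51 = 0.1541.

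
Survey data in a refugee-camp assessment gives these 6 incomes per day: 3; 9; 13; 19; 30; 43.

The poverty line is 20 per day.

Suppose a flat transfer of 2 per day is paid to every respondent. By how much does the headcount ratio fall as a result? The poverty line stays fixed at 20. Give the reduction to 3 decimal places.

0.167

Before: below the line — 3, 9, 13, 19; headcount ratio = 0.66667.
After the 2 transfer: below the line — 5, 11, 15; headcount ratio = 0.50000.
Reduction = 0.66667 − 0.50000 = 0.167.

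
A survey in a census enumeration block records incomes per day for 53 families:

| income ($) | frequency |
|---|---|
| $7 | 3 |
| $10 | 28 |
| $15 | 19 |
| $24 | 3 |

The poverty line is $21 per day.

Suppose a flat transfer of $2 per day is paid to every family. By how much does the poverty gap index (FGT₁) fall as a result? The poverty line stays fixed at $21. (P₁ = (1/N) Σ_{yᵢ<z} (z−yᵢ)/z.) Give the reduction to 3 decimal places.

Before: below the line — 3×$7, 28×$10, 19×$15; poverty gap index (FGT₁) = 0.41689.
After the $2 transfer: below the line — 3×$9, 28×$12, 19×$17; poverty gap index (FGT₁) = 0.32704.
Reduction = 0.41689 − 0.32704 = 0.090.

0.090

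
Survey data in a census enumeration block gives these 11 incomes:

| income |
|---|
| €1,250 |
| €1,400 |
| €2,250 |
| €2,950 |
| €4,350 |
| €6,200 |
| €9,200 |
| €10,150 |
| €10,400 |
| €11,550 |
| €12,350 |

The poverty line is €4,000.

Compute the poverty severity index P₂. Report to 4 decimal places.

Poor units: €1,250, €1,400, €2,250, €2,950 (q = 4 of N = 11).
Normalized shortfalls: (4000−1250)/4000 = 0.6875; (4000−1400)/4000 = 0.6500; (4000−2250)/4000 = 0.4375; (4000−2950)/4000 = 0.2625.
Squared: 0.4727; 0.4225; 0.1914; 0.0689.
Sum = 1.155469; P₂ = 1.155469 / 11 = 0.1050.

0.1050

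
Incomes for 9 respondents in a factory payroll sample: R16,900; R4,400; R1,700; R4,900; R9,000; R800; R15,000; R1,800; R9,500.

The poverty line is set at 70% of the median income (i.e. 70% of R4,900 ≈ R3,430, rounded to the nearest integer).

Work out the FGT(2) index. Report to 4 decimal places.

0.1187

Below the line: R800, R1,700, R1,800 (q = 3 of N = 9).
Shortfall ratios: (3430−800)/3430 = 0.7668; (3430−1700)/3430 = 0.5044; (3430−1800)/3430 = 0.4752.
Squared: 0.5879; 0.2544; 0.2258.
Sum = 1.068152; P₂ = 1.068152 / 9 = 0.1187.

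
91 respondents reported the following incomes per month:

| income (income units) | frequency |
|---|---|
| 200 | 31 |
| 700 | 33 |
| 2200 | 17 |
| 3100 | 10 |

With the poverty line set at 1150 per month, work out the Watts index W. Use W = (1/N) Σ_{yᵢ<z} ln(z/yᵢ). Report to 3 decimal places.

Below the line: 31×200, 33×700 (q = 64 of N = 91).
Log shortfalls: ln(1150/200) = 1.7492 (×31); ln(1150/700) = 0.4964 (×33).
W = 70.607613 / 91 = 0.776.

0.776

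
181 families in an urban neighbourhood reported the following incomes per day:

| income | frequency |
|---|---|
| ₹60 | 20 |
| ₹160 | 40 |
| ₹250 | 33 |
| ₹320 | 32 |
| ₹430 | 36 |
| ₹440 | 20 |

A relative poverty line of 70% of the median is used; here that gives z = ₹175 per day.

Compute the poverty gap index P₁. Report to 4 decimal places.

Incomes under z: 20×₹60, 40×₹160 (q = 60 of N = 181).
Relative gaps: (175−60)/175 = 0.6571 (×20); (175−160)/175 = 0.0857 (×40).
Σ = 16.571429. Dividing by the full population N = 181 gives P₁ = 0.0916.

0.0916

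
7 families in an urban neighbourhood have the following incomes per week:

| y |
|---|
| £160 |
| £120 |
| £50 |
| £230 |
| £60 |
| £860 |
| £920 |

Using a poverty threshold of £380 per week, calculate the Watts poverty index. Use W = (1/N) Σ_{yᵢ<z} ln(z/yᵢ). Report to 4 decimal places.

Poor units: £50, £60, £120, £160, £230 (q = 5 of N = 7).
Log gaps: ln(380/50) = 2.0281; ln(380/60) = 1.8458; ln(380/120) = 1.1527; ln(380/160) = 0.8650; ln(380/230) = 0.5021.
W = 6.393744 / 7 = 0.9134.

0.9134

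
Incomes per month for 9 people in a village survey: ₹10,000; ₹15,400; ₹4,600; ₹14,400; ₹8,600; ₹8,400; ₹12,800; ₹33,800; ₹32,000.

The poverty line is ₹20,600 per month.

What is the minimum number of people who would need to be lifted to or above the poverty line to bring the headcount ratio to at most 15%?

6

Currently q = 7 of N = 9 are below the line (H = 0.778).
A headcount ratio of at most 15% allows at most ⌊0.15 × 9⌋ = 1 poor people.
So at least 7 − 1 = 6 must be lifted.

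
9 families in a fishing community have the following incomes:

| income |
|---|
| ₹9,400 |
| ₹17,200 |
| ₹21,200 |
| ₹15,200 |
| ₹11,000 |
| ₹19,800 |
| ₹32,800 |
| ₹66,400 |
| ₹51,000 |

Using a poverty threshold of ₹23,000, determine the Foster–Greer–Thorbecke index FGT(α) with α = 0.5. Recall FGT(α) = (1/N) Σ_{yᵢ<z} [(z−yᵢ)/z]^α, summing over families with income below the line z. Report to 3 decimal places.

Poor units: ₹9,400, ₹11,000, ₹15,200, ₹17,200, ₹19,800, ₹21,200 (q = 6 of N = 9).
Shortfall ratios: (23000−9400)/23000 = 0.5913; (23000−11000)/23000 = 0.5217; (23000−15200)/23000 = 0.3391; (23000−17200)/23000 = 0.2522; (23000−19800)/23000 = 0.1391; (23000−21200)/23000 = 0.0783.
Raised to α = 0.5: 0.76896; 0.72232; 0.58235; 0.50217; 0.37300; 0.27975.
Sum = 3.228550; FGT(0.5) = 3.228550 / 9 = 0.359.

0.359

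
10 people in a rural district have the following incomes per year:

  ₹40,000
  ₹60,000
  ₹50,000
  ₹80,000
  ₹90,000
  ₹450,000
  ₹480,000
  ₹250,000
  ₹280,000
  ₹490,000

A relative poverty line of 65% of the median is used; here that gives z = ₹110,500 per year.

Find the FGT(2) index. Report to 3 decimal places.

0.103

Below the line: ₹40,000, ₹50,000, ₹60,000, ₹80,000, ₹90,000 (q = 5 of N = 10).
Normalized shortfalls: (110500−40000)/110500 = 0.6380; (110500−50000)/110500 = 0.5475; (110500−60000)/110500 = 0.4570; (110500−80000)/110500 = 0.2760; (110500−90000)/110500 = 0.1855.
Squared: 0.4071; 0.2998; 0.2089; 0.0762; 0.0344.
Sum = 1.026289; P₂ = 1.026289 / 10 = 0.103.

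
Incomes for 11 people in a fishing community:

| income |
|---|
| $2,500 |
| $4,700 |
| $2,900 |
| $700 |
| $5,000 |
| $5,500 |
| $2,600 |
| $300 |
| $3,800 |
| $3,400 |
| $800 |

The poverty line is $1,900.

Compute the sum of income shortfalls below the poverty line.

$3,900

Below z: $300, $700, $800 (q = 3 of N = 11).
Individual gaps: 1900−300 = 1600; 1900−700 = 1200; 1900−800 = 1100.
Aggregate gap = $3,900.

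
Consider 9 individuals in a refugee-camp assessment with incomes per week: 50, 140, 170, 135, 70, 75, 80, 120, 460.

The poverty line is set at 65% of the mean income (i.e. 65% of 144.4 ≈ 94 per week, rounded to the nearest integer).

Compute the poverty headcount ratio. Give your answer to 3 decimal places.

0.444

4 of the 9 individuals have income below 94.
H = 4/9 = 0.444.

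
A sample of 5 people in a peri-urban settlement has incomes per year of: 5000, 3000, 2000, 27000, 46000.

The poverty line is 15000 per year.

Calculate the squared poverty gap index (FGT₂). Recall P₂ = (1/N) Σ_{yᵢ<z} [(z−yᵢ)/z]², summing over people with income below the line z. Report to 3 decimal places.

Below the line: 2000, 3000, 5000 (q = 3 of N = 5).
Shortfall ratios: (15000−2000)/15000 = 0.8667; (15000−3000)/15000 = 0.8000; (15000−5000)/15000 = 0.6667.
Squared: 0.7511; 0.6400; 0.4444.
Sum = 1.835556; P₂ = 1.835556 / 5 = 0.367.

0.367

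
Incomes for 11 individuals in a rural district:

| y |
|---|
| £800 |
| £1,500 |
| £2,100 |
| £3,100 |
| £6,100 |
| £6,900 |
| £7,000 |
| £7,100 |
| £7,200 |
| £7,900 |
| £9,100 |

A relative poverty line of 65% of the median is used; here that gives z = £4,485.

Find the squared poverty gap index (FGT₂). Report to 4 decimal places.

Below z: £800, £1,500, £2,100, £3,100 (q = 4 of N = 11).
Gap ratios (z−y)/z: (4485−800)/4485 = 0.8216; (4485−1500)/4485 = 0.6656; (4485−2100)/4485 = 0.5318; (4485−3100)/4485 = 0.3088.
Squared: 0.6751; 0.4430; 0.2828; 0.0954.
Sum = 1.496175; P₂ = 1.496175 / 11 = 0.1360.

0.1360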